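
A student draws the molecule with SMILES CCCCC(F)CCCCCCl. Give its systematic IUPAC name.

1-chloro-6-fluorodecane

The longest continuous carbon chain has 10 atoms, so the parent hydride is decane.
Number the chain so that the substituent locant set {1,6} is lower than {5,10} at the first point of difference.
This places a chloro group at C-1; a fluoro group at C-6.
Substituent prefixes are cited in alphabetical order (multiplying prefixes like di-/tri- are ignored for ordering).
Putting it together: 1-chloro-6-fluorodecane.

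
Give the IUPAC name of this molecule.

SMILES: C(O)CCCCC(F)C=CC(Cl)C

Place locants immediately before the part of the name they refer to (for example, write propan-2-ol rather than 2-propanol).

Counting along the main chain through the –OH group and the multiple bond gives 10 carbons: the parent is decane.
An alcohol (–OH) is the principal characteristic group, giving the suffix -ol.
The chain contains a C=C double bond, so the unsaturation ending is -ene.
The numbering direction is chosen so that numbering from this end puts the hydroxyl group at C-1 rather than C-10.
This places the hydroxyl at C-1; the double bond between C-7 and C-8; a chloro group at C-9; a fluoro group at C-6.
Substituent prefixes are cited in alphabetical order (multiplying prefixes like di-/tri- are ignored for ordering).
The name is 9-chloro-6-fluorodec-7-en-1-ol.

9-chloro-6-fluorodec-7-en-1-ol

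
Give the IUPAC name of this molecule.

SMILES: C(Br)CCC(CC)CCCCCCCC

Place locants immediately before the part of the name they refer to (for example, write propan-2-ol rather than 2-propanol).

1-bromo-4-ethyldodecane

The longest continuous carbon chain has 12 atoms, so the parent hydride is dodecane.
The numbering direction is chosen so that the substituent locant set {1,4} is lower than {9,12} at the first point of difference.
This places a bromo group at C-1; an ethyl group at C-4.
Prefixes are listed alphabetically: bromo, ethyl.
Putting it together: 1-bromo-4-ethyldodecane.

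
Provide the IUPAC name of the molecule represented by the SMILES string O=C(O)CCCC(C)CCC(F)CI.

8-fluoro-9-iodo-5-methylnonanoic acid

The longest carbon chain that includes the –COOH group has 9 carbons, so the parent hydride is nonane.
A carboxylic acid (terminal –COOH) is the principal characteristic group, giving the suffix -oic acid.
Choose the numbering such that the carboxylic acid carbon is C-1 by definition.
That gives a fluoro group at C-8; an iodo group at C-9; a methyl group at C-5.
The substituents are ordered alphabetically, ignoring any di-/tri- multipliers.
Putting it together: 8-fluoro-9-iodo-5-methylnonanoic acid.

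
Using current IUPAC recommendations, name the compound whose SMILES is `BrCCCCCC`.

1-bromohexane

The longest continuous carbon chain has 6 atoms, so the parent hydride is hexane.
The numbering direction is chosen so that the substituent locant set {1} is lower than {6} at the first point of difference.
That gives a bromo group at C-1.
The name is 1-bromohexane.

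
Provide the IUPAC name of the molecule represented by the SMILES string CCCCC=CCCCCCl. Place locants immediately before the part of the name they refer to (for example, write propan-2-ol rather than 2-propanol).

1-chlorodec-5-ene

The longest carbon chain that includes the multiple bond has 10 carbons, so the parent hydride is decane.
A C=C double bond in the chain gives the infix -ene-.
The numbering direction is chosen so that the substituent locant set {1} is lower than {10} at the first point of difference.
This places the double bond between C-5 and C-6; a chloro group at C-1.
Assembling the pieces gives 1-chlorodec-5-ene.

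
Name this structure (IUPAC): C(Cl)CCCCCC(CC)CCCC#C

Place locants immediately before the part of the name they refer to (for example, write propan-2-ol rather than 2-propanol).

The longest chain bearing the multiple bond is 12 carbons long (dodecane).
There is one C≡C triple bond, indicated by the ending -yne.
Number the chain so that numbering from this end puts the triple bond at C-1 rather than C-11.
This places the triple bond between C-1 and C-2; a chloro group at C-12; an ethyl group at C-6.
The substituents are ordered alphabetically, ignoring any di-/tri- multipliers.
Assembling the pieces gives 12-chloro-6-ethyldodec-1-yne.

12-chloro-6-ethyldodec-1-yne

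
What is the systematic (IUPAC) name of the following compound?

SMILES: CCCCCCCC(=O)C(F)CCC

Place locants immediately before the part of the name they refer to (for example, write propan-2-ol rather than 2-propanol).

The longest chain bearing the carbonyl is 12 carbons long (dodecane).
A ketone (C=O on an internal carbon) is the principal characteristic group, giving the suffix -one.
Choose the numbering such that numbering from this end puts the carbonyl group at C-5 rather than C-8.
This places the carbonyl at C-5; a fluoro group at C-4.
Putting it together: 4-fluorododecan-5-one.

4-fluorododecan-5-one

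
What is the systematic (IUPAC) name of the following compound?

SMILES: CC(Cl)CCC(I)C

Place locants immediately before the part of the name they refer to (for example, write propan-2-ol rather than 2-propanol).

The parent chain contains 6 carbons (hexane).
The numbering direction is chosen so that the locant sets are identical either way, so the alphabetically earlier chloro substituent takes the lower locant (2 rather than 5).
This places a chloro group at C-2; an iodo group at C-5.
The substituents are ordered alphabetically, ignoring any di-/tri- multipliers.
Assembling the pieces gives 2-chloro-5-iodohexane.

2-chloro-5-iodohexane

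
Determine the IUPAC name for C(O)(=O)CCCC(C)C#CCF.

The longest chain bearing the –COOH group and the multiple bond is 8 carbons long (octane).
The highest-priority functional group is a carboxylic acid (terminal –COOH), so the name ends in -oic acid.
There is one C≡C triple bond, indicated by the ending -yne.
Number the chain so that the carboxylic acid carbon is C-1 by definition.
That gives the triple bond between C-6 and C-7; a fluoro group at C-8; a methyl group at C-5.
Substituent prefixes are cited in alphabetical order (multiplying prefixes like di-/tri- are ignored for ordering).
Putting it together: 8-fluoro-5-methyloct-6-ynoic acid.

8-fluoro-5-methyloct-6-ynoic acid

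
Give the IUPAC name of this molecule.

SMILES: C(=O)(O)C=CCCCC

hept-2-enoic acid

The longest chain bearing the –COOH group and the multiple bond is 7 carbons long (heptane).
The highest-priority functional group is a carboxylic acid (terminal –COOH), so the name ends in -oic acid.
The chain contains a C=C double bond, so the unsaturation ending is -ene.
The numbering direction is chosen so that the carboxylic acid carbon is C-1 by definition.
That gives the double bond between C-2 and C-3.
Putting it together: hept-2-enoic acid.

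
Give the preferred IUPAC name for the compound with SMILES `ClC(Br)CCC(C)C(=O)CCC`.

8-bromo-8-chloro-5-methyloctan-4-one

The longest chain bearing the carbonyl is 8 carbons long (octane).
The highest-priority functional group is a ketone (C=O on an internal carbon), so the name ends in -one.
Choose the numbering such that numbering from this end puts the carbonyl group at C-4 rather than C-5.
With this numbering: the carbonyl at C-4; a bromo group at C-8; a chloro group at C-8; a methyl group at C-5.
Prefixes are listed alphabetically: bromo, chloro, methyl.
Putting it together: 8-bromo-8-chloro-5-methyloctan-4-one.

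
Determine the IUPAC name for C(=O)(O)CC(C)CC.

3-methylpentanoic acid

Counting along the main chain through the –COOH group gives 5 carbons: the parent is pentane.
A carboxylic acid (terminal –COOH) is the principal characteristic group, giving the suffix -oic acid.
Number the chain so that the carboxylic acid carbon is C-1 by definition.
That gives a methyl group at C-3.
Putting it together: 3-methylpentanoic acid.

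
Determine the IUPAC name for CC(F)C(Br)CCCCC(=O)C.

7-bromo-8-fluorononan-2-one

The longest carbon chain that includes the carbonyl has 9 carbons, so the parent hydride is nonane.
A ketone (C=O on an internal carbon) is the principal characteristic group, giving the suffix -one.
Number the chain so that numbering from this end puts the carbonyl group at C-2 rather than C-8.
That gives the carbonyl at C-2; a bromo group at C-7; a fluoro group at C-8.
The substituents are ordered alphabetically, ignoring any di-/tri- multipliers.
Assembling the pieces gives 7-bromo-8-fluorononan-2-one.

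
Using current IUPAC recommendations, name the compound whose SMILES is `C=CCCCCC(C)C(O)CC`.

4-methyldec-9-en-3-ol

The longest carbon chain that includes the –OH group and the multiple bond has 10 carbons, so the parent hydride is decane.
The highest-priority functional group is an alcohol (–OH), so the name ends in -ol.
The chain contains a C=C double bond, so the unsaturation ending is -ene.
The numbering direction is chosen so that numbering from this end puts the hydroxyl group at C-3 rather than C-8.
This places the hydroxyl at C-3; the double bond between C-9 and C-10; a methyl group at C-4.
Assembling the pieces gives 4-methyldec-9-en-3-ol.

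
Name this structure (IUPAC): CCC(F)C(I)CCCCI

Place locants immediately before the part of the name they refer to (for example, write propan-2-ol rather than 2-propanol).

The longest carbon chain is 8 atoms: the parent is octane.
The numbering direction is chosen so that the substituent locant set {1,5,6} is lower than {3,4,8} at the first point of difference.
With this numbering: a fluoro group at C-6; iodo groups at C-1 and C-5.
Substituent prefixes are cited in alphabetical order (multiplying prefixes like di-/tri- are ignored for ordering).
Assembling the pieces gives 6-fluoro-1,5-diiodooctane.

6-fluoro-1,5-diiodooctane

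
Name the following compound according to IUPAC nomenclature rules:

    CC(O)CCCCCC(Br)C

The longest carbon chain that includes the –OH group has 9 carbons, so the parent hydride is nonane.
An alcohol (–OH) is the principal characteristic group, giving the suffix -ol.
The numbering direction is chosen so that numbering from this end puts the hydroxyl group at C-2 rather than C-8.
That gives the hydroxyl at C-2; a bromo group at C-8.
Putting it together: 8-bromononan-2-ol.

8-bromononan-2-ol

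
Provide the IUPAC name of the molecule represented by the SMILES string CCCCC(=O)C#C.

hept-1-yn-3-one

The longest carbon chain that includes the carbonyl and the multiple bond has 7 carbons, so the parent hydride is heptane.
The highest-priority functional group is a ketone (C=O on an internal carbon), so the name ends in -one.
The chain contains a C≡C triple bond, so the unsaturation ending is -yne.
The numbering direction is chosen so that numbering from this end puts the carbonyl group at C-3 rather than C-5.
With this numbering: the carbonyl at C-3; the triple bond between C-1 and C-2.
Assembling the pieces gives hept-1-yn-3-one.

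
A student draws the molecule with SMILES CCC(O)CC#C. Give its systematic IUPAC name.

hex-5-yn-3-ol

Counting along the main chain through the –OH group and the multiple bond gives 6 carbons: the parent is hexane.
The principal characteristic group is an alcohol (–OH), named with the suffix -ol.
A C≡C triple bond in the chain gives the infix -yne-.
The numbering direction is chosen so that numbering from this end puts the hydroxyl group at C-3 rather than C-4.
That gives the hydroxyl at C-3; the triple bond between C-5 and C-6.
Assembling the pieces gives hex-5-yn-3-ol.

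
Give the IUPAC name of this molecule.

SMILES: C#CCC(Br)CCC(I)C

The longest carbon chain that includes the multiple bond has 8 carbons, so the parent hydride is octane.
The chain contains a C≡C triple bond, so the unsaturation ending is -yne.
Number the chain so that numbering from this end puts the triple bond at C-1 rather than C-7.
With this numbering: the triple bond between C-1 and C-2; a bromo group at C-4; an iodo group at C-7.
Prefixes are listed alphabetically: bromo, iodo.
The name is 4-bromo-7-iodooct-1-yne.

4-bromo-7-iodooct-1-yne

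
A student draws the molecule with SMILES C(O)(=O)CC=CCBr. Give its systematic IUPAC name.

The longest carbon chain that includes the –COOH group and the multiple bond has 5 carbons, so the parent hydride is pentane.
The principal characteristic group is a carboxylic acid (terminal –COOH), named with the suffix -oic acid.
The chain contains a C=C double bond, so the unsaturation ending is -ene.
Number the chain so that the carboxylic acid carbon is C-1 by definition.
That gives the double bond between C-3 and C-4; a bromo group at C-5.
Putting it together: 5-bromopent-3-enoic acid.

5-bromopent-3-enoic acid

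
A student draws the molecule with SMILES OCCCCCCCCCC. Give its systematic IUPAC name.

decan-1-ol

The longest chain bearing the –OH group is 10 carbons long (decane).
The highest-priority functional group is an alcohol (–OH), so the name ends in -ol.
Choose the numbering such that numbering from this end puts the hydroxyl group at C-1 rather than C-10.
This places the hydroxyl at C-1.
The name is decan-1-ol.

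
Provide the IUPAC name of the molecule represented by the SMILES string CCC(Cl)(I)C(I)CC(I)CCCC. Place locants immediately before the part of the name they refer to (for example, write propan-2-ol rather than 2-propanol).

The longest continuous carbon chain has 10 atoms, so the parent hydride is decane.
Choose the numbering such that the substituent locant set {3,3,4,6} is lower than {5,7,8,8} at the first point of difference.
That gives a chloro group at C-3; iodo groups at C-3 and C-4 and C-6.
The substituents are ordered alphabetically, ignoring any di-/tri- multipliers.
Assembling the pieces gives 3-chloro-3,4,6-triiododecane.

3-chloro-3,4,6-triiododecane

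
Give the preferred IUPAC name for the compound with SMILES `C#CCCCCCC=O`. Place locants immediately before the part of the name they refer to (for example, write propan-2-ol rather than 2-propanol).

oct-7-ynal

The longest carbon chain that includes the –CHO group and the multiple bond has 8 carbons, so the parent hydride is octane.
The highest-priority functional group is an aldehyde (terminal –CHO), so the name ends in -al.
A C≡C triple bond in the chain gives the infix -yne-.
The numbering direction is chosen so that the aldehyde carbon is C-1 by definition.
With this numbering: the triple bond between C-7 and C-8.
The name is oct-7-ynal.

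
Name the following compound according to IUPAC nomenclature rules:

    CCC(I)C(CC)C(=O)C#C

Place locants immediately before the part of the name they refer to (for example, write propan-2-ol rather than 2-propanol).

The longest chain bearing the carbonyl and the multiple bond is 7 carbons long (heptane).
The highest-priority functional group is a ketone (C=O on an internal carbon), so the name ends in -one.
There is one C≡C triple bond, indicated by the ending -yne.
Choose the numbering such that numbering from this end puts the carbonyl group at C-3 rather than C-5.
With this numbering: the carbonyl at C-3; the triple bond between C-1 and C-2; an ethyl group at C-4; an iodo group at C-5.
Prefixes are listed alphabetically: ethyl, iodo.
The name is 4-ethyl-5-iodohept-1-yn-3-one.

4-ethyl-5-iodohept-1-yn-3-one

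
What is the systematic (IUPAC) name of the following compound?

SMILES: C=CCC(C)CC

4-methylhex-1-ene

The longest carbon chain that includes the multiple bond has 6 carbons, so the parent hydride is hexane.
The chain contains a C=C double bond, so the unsaturation ending is -ene.
Number the chain so that numbering from this end puts the double bond at C-1 rather than C-5.
That gives the double bond between C-1 and C-2; a methyl group at C-4.
Assembling the pieces gives 4-methylhex-1-ene.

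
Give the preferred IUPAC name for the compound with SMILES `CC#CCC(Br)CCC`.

The longest carbon chain that includes the multiple bond has 8 carbons, so the parent hydride is octane.
A C≡C triple bond in the chain gives the infix -yne-.
Number the chain so that numbering from this end puts the triple bond at C-2 rather than C-6.
That gives the triple bond between C-2 and C-3; a bromo group at C-5.
The name is 5-bromooct-2-yne.

5-bromooct-2-yne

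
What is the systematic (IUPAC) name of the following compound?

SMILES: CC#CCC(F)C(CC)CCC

6-ethyl-5-fluoronon-2-yne

The longest carbon chain that includes the multiple bond has 9 carbons, so the parent hydride is nonane.
The chain contains a C≡C triple bond, so the unsaturation ending is -yne.
Number the chain so that numbering from this end puts the triple bond at C-2 rather than C-7.
With this numbering: the triple bond between C-2 and C-3; an ethyl group at C-6; a fluoro group at C-5.
The substituents are ordered alphabetically, ignoring any di-/tri- multipliers.
Assembling the pieces gives 6-ethyl-5-fluoronon-2-yne.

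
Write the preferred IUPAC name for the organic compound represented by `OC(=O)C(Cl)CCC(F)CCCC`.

Counting along the main chain through the –COOH group gives 9 carbons: the parent is nonane.
The principal characteristic group is a carboxylic acid (terminal –COOH), named with the suffix -oic acid.
The numbering direction is chosen so that the carboxylic acid carbon is C-1 by definition.
This places a chloro group at C-2; a fluoro group at C-5.
The substituents are ordered alphabetically, ignoring any di-/tri- multipliers.
Assembling the pieces gives 2-chloro-5-fluorononanoic acid.

2-chloro-5-fluorononanoic acid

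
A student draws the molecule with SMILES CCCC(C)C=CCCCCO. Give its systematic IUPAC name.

7-methyldec-5-en-1-ol

Counting along the main chain through the –OH group and the multiple bond gives 10 carbons: the parent is decane.
The highest-priority functional group is an alcohol (–OH), so the name ends in -ol.
A C=C double bond in the chain gives the infix -ene-.
The numbering direction is chosen so that numbering from this end puts the hydroxyl group at C-1 rather than C-10.
With this numbering: the hydroxyl at C-1; the double bond between C-5 and C-6; a methyl group at C-7.
Assembling the pieces gives 7-methyldec-5-en-1-ol.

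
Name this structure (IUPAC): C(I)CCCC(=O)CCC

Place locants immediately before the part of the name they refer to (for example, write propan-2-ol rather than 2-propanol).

Counting along the main chain through the carbonyl gives 8 carbons: the parent is octane.
The highest-priority functional group is a ketone (C=O on an internal carbon), so the name ends in -one.
Number the chain so that numbering from this end puts the carbonyl group at C-4 rather than C-5.
This places the carbonyl at C-4; an iodo group at C-8.
The name is 8-iodooctan-4-one.

8-iodooctan-4-one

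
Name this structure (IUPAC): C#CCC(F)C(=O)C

3-fluorohex-5-yn-2-one

The longest chain bearing the carbonyl and the multiple bond is 6 carbons long (hexane).
The highest-priority functional group is a ketone (C=O on an internal carbon), so the name ends in -one.
A C≡C triple bond in the chain gives the infix -yne-.
Number the chain so that numbering from this end puts the carbonyl group at C-2 rather than C-5.
With this numbering: the carbonyl at C-2; the triple bond between C-5 and C-6; a fluoro group at C-3.
Assembling the pieces gives 3-fluorohex-5-yn-2-one.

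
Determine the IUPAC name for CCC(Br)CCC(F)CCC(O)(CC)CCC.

The longest carbon chain that includes the –OH group has 12 carbons, so the parent hydride is dodecane.
The highest-priority functional group is an alcohol (–OH), so the name ends in -ol.
The numbering direction is chosen so that numbering from this end puts the hydroxyl group at C-4 rather than C-9.
This places the hydroxyl at C-4; a bromo group at C-10; an ethyl group at C-4; a fluoro group at C-7.
The substituents are ordered alphabetically, ignoring any di-/tri- multipliers.
Putting it together: 10-bromo-4-ethyl-7-fluorododecan-4-ol.

10-bromo-4-ethyl-7-fluorododecan-4-ol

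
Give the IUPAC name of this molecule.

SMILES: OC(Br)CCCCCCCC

Counting along the main chain through the –OH group gives 9 carbons: the parent is nonane.
The highest-priority functional group is an alcohol (–OH), so the name ends in -ol.
Number the chain so that numbering from this end puts the hydroxyl group at C-1 rather than C-9.
That gives the hydroxyl at C-1; a bromo group at C-1.
Putting it together: 1-bromononan-1-ol.

1-bromononan-1-ol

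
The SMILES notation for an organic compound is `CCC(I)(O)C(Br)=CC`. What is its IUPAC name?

4-bromo-3-iodohex-4-en-3-ol

The longest chain bearing the –OH group and the multiple bond is 6 carbons long (hexane).
The principal characteristic group is an alcohol (–OH), named with the suffix -ol.
A C=C double bond in the chain gives the infix -ene-.
Choose the numbering such that numbering from this end puts the hydroxyl group at C-3 rather than C-4.
With this numbering: the hydroxyl at C-3; the double bond between C-4 and C-5; a bromo group at C-4; an iodo group at C-3.
Prefixes are listed alphabetically: bromo, iodo.
The name is 4-bromo-3-iodohex-4-en-3-ol.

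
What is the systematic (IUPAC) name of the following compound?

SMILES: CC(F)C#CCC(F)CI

The longest carbon chain that includes the multiple bond has 7 carbons, so the parent hydride is heptane.
A C≡C triple bond in the chain gives the infix -yne-.
The numbering direction is chosen so that numbering from this end puts the triple bond at C-3 rather than C-4.
That gives the triple bond between C-3 and C-4; fluoro groups at C-2 and C-6; an iodo group at C-7.
Prefixes are listed alphabetically: fluoro, iodo.
Putting it together: 2,6-difluoro-7-iodohept-3-yne.

2,6-difluoro-7-iodohept-3-yne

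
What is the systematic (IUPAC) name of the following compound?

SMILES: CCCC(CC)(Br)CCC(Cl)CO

5-bromo-2-chloro-5-ethyloctan-1-ol

Counting along the main chain through the –OH group gives 8 carbons: the parent is octane.
The highest-priority functional group is an alcohol (–OH), so the name ends in -ol.
Choose the numbering such that numbering from this end puts the hydroxyl group at C-1 rather than C-8.
That gives the hydroxyl at C-1; a bromo group at C-5; a chloro group at C-2; an ethyl group at C-5.
Prefixes are listed alphabetically: bromo, chloro, ethyl.
Assembling the pieces gives 5-bromo-2-chloro-5-ethyloctan-1-ol.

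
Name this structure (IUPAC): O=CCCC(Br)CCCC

Counting along the main chain through the –CHO group gives 8 carbons: the parent is octane.
An aldehyde (terminal –CHO) is the principal characteristic group, giving the suffix -al.
The numbering direction is chosen so that the aldehyde carbon is C-1 by definition.
This places a bromo group at C-4.
Putting it together: 4-bromooctanal.

4-bromooctanal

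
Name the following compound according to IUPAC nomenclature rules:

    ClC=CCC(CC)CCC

Counting along the main chain through the multiple bond gives 7 carbons: the parent is heptane.
The chain contains a C=C double bond, so the unsaturation ending is -ene.
Number the chain so that numbering from this end puts the double bond at C-1 rather than C-6.
This places the double bond between C-1 and C-2; a chloro group at C-1; an ethyl group at C-4.
Prefixes are listed alphabetically: chloro, ethyl.
Assembling the pieces gives 1-chloro-4-ethylhept-1-ene.

1-chloro-4-ethylhept-1-ene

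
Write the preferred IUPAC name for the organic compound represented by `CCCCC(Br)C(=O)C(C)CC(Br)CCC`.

The longest carbon chain that includes the carbonyl has 12 carbons, so the parent hydride is dodecane.
The principal characteristic group is a ketone (C=O on an internal carbon), named with the suffix -one.
Choose the numbering such that numbering from this end puts the carbonyl group at C-6 rather than C-7.
With this numbering: the carbonyl at C-6; bromo groups at C-5 and C-9; a methyl group at C-7.
Substituent prefixes are cited in alphabetical order (multiplying prefixes like di-/tri- are ignored for ordering).
The name is 5,9-dibromo-7-methyldodecan-6-one.

5,9-dibromo-7-methyldodecan-6-one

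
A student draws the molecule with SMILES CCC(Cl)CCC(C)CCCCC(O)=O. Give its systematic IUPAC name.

9-chloro-6-methylundecanoic acid

Counting along the main chain through the –COOH group gives 11 carbons: the parent is undecane.
The highest-priority functional group is a carboxylic acid (terminal –COOH), so the name ends in -oic acid.
Number the chain so that the carboxylic acid carbon is C-1 by definition.
With this numbering: a chloro group at C-9; a methyl group at C-6.
The substituents are ordered alphabetically, ignoring any di-/tri- multipliers.
Putting it together: 9-chloro-6-methylundecanoic acid.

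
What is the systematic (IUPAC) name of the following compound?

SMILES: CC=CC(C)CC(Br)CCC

The longest carbon chain that includes the multiple bond has 9 carbons, so the parent hydride is nonane.
The chain contains a C=C double bond, so the unsaturation ending is -ene.
Choose the numbering such that numbering from this end puts the double bond at C-2 rather than C-7.
This places the double bond between C-2 and C-3; a bromo group at C-6; a methyl group at C-4.
The substituents are ordered alphabetically, ignoring any di-/tri- multipliers.
Putting it together: 6-bromo-4-methylnon-2-ene.

6-bromo-4-methylnon-2-ene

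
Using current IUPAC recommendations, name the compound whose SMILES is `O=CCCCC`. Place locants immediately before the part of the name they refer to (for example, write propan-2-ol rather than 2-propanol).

Counting along the main chain through the –CHO group gives 5 carbons: the parent is pentane.
The highest-priority functional group is an aldehyde (terminal –CHO), so the name ends in -al.
Number the chain so that the aldehyde carbon is C-1 by definition.
The name is pentanal.

pentanal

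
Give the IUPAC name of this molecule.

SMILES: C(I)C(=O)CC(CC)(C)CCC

Counting along the main chain through the carbonyl gives 7 carbons: the parent is heptane.
A ketone (C=O on an internal carbon) is the principal characteristic group, giving the suffix -one.
Choose the numbering such that numbering from this end puts the carbonyl group at C-2 rather than C-6.
This places the carbonyl at C-2; an ethyl group at C-4; an iodo group at C-1; a methyl group at C-4.
Prefixes are listed alphabetically: ethyl, iodo, methyl.
Putting it together: 4-ethyl-1-iodo-4-methylheptan-2-one.

4-ethyl-1-iodo-4-methylheptan-2-one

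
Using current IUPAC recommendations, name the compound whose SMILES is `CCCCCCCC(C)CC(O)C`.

4-methylundecan-2-ol

The longest chain bearing the –OH group is 11 carbons long (undecane).
The highest-priority functional group is an alcohol (–OH), so the name ends in -ol.
Number the chain so that numbering from this end puts the hydroxyl group at C-2 rather than C-10.
With this numbering: the hydroxyl at C-2; a methyl group at C-4.
The name is 4-methylundecan-2-ol.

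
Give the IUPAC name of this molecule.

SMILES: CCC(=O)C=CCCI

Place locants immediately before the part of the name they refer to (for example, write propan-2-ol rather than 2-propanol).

7-iodohept-4-en-3-one

The longest carbon chain that includes the carbonyl and the multiple bond has 7 carbons, so the parent hydride is heptane.
The highest-priority functional group is a ketone (C=O on an internal carbon), so the name ends in -one.
There is one C=C double bond, indicated by the ending -ene.
Number the chain so that numbering from this end puts the carbonyl group at C-3 rather than C-5.
That gives the carbonyl at C-3; the double bond between C-4 and C-5; an iodo group at C-7.
The name is 7-iodohept-4-en-3-one.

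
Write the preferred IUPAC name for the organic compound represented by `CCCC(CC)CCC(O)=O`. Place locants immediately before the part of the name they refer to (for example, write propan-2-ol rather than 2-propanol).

4-ethylheptanoic acid

The longest carbon chain that includes the –COOH group has 7 carbons, so the parent hydride is heptane.
The principal characteristic group is a carboxylic acid (terminal –COOH), named with the suffix -oic acid.
The numbering direction is chosen so that the carboxylic acid carbon is C-1 by definition.
That gives an ethyl group at C-4.
Putting it together: 4-ethylheptanoic acid.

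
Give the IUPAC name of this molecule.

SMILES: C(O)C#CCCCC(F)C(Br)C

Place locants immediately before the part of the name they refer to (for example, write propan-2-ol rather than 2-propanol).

The longest chain bearing the –OH group and the multiple bond is 9 carbons long (nonane).
An alcohol (–OH) is the principal characteristic group, giving the suffix -ol.
The chain contains a C≡C triple bond, so the unsaturation ending is -yne.
Choose the numbering such that numbering from this end puts the hydroxyl group at C-1 rather than C-9.
This places the hydroxyl at C-1; the triple bond between C-2 and C-3; a bromo group at C-8; a fluoro group at C-7.
Substituent prefixes are cited in alphabetical order (multiplying prefixes like di-/tri- are ignored for ordering).
Putting it together: 8-bromo-7-fluoronon-2-yn-1-ol.

8-bromo-7-fluoronon-2-yn-1-ol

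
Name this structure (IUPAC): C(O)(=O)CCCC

pentanoic acid

Counting along the main chain through the –COOH group gives 5 carbons: the parent is pentane.
The principal characteristic group is a carboxylic acid (terminal –COOH), named with the suffix -oic acid.
The numbering direction is chosen so that the carboxylic acid carbon is C-1 by definition.
Assembling the pieces gives pentanoic acid.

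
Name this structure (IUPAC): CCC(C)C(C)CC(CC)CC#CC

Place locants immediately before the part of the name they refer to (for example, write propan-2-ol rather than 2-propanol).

Counting along the main chain through the multiple bond gives 10 carbons: the parent is decane.
There is one C≡C triple bond, indicated by the ending -yne.
Number the chain so that numbering from this end puts the triple bond at C-2 rather than C-8.
That gives the triple bond between C-2 and C-3; an ethyl group at C-5; methyl groups at C-7 and C-8.
The substituents are ordered alphabetically, ignoring any di-/tri- multipliers.
Putting it together: 5-ethyl-7,8-dimethyldec-2-yne.

5-ethyl-7,8-dimethyldec-2-yne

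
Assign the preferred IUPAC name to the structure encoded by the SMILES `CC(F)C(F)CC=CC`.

The longest chain bearing the multiple bond is 7 carbons long (heptane).
A C=C double bond in the chain gives the infix -ene-.
Number the chain so that numbering from this end puts the double bond at C-2 rather than C-5.
With this numbering: the double bond between C-2 and C-3; fluoro groups at C-5 and C-6.
Putting it together: 5,6-difluorohept-2-ene.

5,6-difluorohept-2-ene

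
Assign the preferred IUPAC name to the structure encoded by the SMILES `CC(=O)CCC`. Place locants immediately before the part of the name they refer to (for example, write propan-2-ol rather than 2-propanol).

The longest chain bearing the carbonyl is 5 carbons long (pentane).
A ketone (C=O on an internal carbon) is the principal characteristic group, giving the suffix -one.
The numbering direction is chosen so that numbering from this end puts the carbonyl group at C-2 rather than C-4.
With this numbering: the carbonyl at C-2.
The name is pentan-2-one.

pentan-2-one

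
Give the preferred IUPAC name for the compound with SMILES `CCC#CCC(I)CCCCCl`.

10-chloro-6-iododec-3-yne

The longest chain bearing the multiple bond is 10 carbons long (decane).
There is one C≡C triple bond, indicated by the ending -yne.
Number the chain so that numbering from this end puts the triple bond at C-3 rather than C-7.
This places the triple bond between C-3 and C-4; a chloro group at C-10; an iodo group at C-6.
The substituents are ordered alphabetically, ignoring any di-/tri- multipliers.
The name is 10-chloro-6-iododec-3-yne.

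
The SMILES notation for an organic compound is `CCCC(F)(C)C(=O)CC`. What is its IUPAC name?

4-fluoro-4-methylheptan-3-one

Counting along the main chain through the carbonyl gives 7 carbons: the parent is heptane.
A ketone (C=O on an internal carbon) is the principal characteristic group, giving the suffix -one.
The numbering direction is chosen so that numbering from this end puts the carbonyl group at C-3 rather than C-5.
That gives the carbonyl at C-3; a fluoro group at C-4; a methyl group at C-4.
The substituents are ordered alphabetically, ignoring any di-/tri- multipliers.
The name is 4-fluoro-4-methylheptan-3-one.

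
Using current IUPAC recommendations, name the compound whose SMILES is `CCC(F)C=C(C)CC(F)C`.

The longest chain bearing the multiple bond is 8 carbons long (octane).
The chain contains a C=C double bond, so the unsaturation ending is -ene.
The numbering direction is chosen so that the substituent locant set {2,4,6} is lower than {3,5,7} at the first point of difference.
With this numbering: the double bond between C-4 and C-5; fluoro groups at C-2 and C-6; a methyl group at C-4.
Substituent prefixes are cited in alphabetical order (multiplying prefixes like di-/tri- are ignored for ordering).
The name is 2,6-difluoro-4-methyloct-4-ene.

2,6-difluoro-4-methyloct-4-ene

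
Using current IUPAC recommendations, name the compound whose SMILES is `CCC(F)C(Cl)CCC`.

4-chloro-3-fluoroheptane

The longest continuous carbon chain has 7 atoms, so the parent hydride is heptane.
Choose the numbering such that the substituent locant set {3,4} is lower than {4,5} at the first point of difference.
With this numbering: a chloro group at C-4; a fluoro group at C-3.
Substituent prefixes are cited in alphabetical order (multiplying prefixes like di-/tri- are ignored for ordering).
Putting it together: 4-chloro-3-fluoroheptane.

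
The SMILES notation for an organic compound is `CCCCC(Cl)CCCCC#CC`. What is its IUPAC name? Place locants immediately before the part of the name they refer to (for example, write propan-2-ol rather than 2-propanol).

8-chlorododec-2-yne

Counting along the main chain through the multiple bond gives 12 carbons: the parent is dodecane.
A C≡C triple bond in the chain gives the infix -yne-.
Choose the numbering such that numbering from this end puts the triple bond at C-2 rather than C-10.
With this numbering: the triple bond between C-2 and C-3; a chloro group at C-8.
The name is 8-chlorododec-2-yne.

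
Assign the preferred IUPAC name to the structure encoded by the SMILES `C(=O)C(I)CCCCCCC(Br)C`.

The longest carbon chain that includes the –CHO group has 10 carbons, so the parent hydride is decane.
The principal characteristic group is an aldehyde (terminal –CHO), named with the suffix -al.
Choose the numbering such that the aldehyde carbon is C-1 by definition.
With this numbering: a bromo group at C-9; an iodo group at C-2.
Prefixes are listed alphabetically: bromo, iodo.
Assembling the pieces gives 9-bromo-2-iododecanal.

9-bromo-2-iododecanal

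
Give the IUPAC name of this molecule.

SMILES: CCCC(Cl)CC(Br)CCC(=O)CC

The longest chain bearing the carbonyl is 11 carbons long (undecane).
The highest-priority functional group is a ketone (C=O on an internal carbon), so the name ends in -one.
The numbering direction is chosen so that numbering from this end puts the carbonyl group at C-3 rather than C-9.
This places the carbonyl at C-3; a bromo group at C-6; a chloro group at C-8.
Substituent prefixes are cited in alphabetical order (multiplying prefixes like di-/tri- are ignored for ordering).
The name is 6-bromo-8-chloroundecan-3-one.

6-bromo-8-chloroundecan-3-one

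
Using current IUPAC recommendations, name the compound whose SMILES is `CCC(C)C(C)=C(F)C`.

2-fluoro-3,4-dimethylhex-2-ene

The longest carbon chain that includes the multiple bond has 6 carbons, so the parent hydride is hexane.
The chain contains a C=C double bond, so the unsaturation ending is -ene.
Number the chain so that numbering from this end puts the double bond at C-2 rather than C-4.
With this numbering: the double bond between C-2 and C-3; a fluoro group at C-2; methyl groups at C-3 and C-4.
Prefixes are listed alphabetically: fluoro, methyl.
Assembling the pieces gives 2-fluoro-3,4-dimethylhex-2-ene.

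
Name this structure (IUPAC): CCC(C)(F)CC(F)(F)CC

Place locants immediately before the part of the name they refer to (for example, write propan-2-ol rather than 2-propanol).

3,3,5-trifluoro-5-methylheptane

The parent chain contains 7 carbons (heptane).
Number the chain so that the locant sets are identical either way, so the alphabetically earlier fluoro substituent takes the lower locants ({3,3,5} rather than {3,5,5}, first differing at 3 vs 5).
This places fluoro groups at C-3 (×2) and C-5; a methyl group at C-5.
The substituents are ordered alphabetically, ignoring any di-/tri- multipliers.
Putting it together: 3,3,5-trifluoro-5-methylheptane.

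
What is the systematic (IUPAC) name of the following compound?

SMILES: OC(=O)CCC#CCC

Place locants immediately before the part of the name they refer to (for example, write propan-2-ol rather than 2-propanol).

hept-4-ynoic acid

Counting along the main chain through the –COOH group and the multiple bond gives 7 carbons: the parent is heptane.
A carboxylic acid (terminal –COOH) is the principal characteristic group, giving the suffix -oic acid.
There is one C≡C triple bond, indicated by the ending -yne.
Number the chain so that the carboxylic acid carbon is C-1 by definition.
With this numbering: the triple bond between C-4 and C-5.
Assembling the pieces gives hept-4-ynoic acid.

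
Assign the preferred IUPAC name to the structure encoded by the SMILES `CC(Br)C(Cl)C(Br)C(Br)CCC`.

2,4,5-tribromo-3-chlorooctane

The longest continuous carbon chain has 8 atoms, so the parent hydride is octane.
Choose the numbering such that the substituent locant set {2,3,4,5} is lower than {4,5,6,7} at the first point of difference.
With this numbering: bromo groups at C-2 and C-4 and C-5; a chloro group at C-3.
Substituent prefixes are cited in alphabetical order (multiplying prefixes like di-/tri- are ignored for ordering).
Putting it together: 2,4,5-tribromo-3-chlorooctane.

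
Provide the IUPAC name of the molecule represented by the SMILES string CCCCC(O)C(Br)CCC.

Counting along the main chain through the –OH group gives 9 carbons: the parent is nonane.
The principal characteristic group is an alcohol (–OH), named with the suffix -ol.
The numbering direction is chosen so that the substituent locant set {4} is lower than {6} at the first point of difference.
This places the hydroxyl at C-5; a bromo group at C-4.
Putting it together: 4-bromononan-5-ol.

4-bromononan-5-ol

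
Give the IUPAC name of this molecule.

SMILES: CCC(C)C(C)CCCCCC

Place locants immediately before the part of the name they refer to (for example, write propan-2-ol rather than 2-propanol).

The parent chain contains 10 carbons (decane).
Number the chain so that the substituent locant set {3,4} is lower than {7,8} at the first point of difference.
This places methyl groups at C-3 and C-4.
Putting it together: 3,4-dimethyldecane.

3,4-dimethyldecane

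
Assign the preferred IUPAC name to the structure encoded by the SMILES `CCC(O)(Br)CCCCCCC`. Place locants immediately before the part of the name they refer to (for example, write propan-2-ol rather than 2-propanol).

The longest chain bearing the –OH group is 10 carbons long (decane).
An alcohol (–OH) is the principal characteristic group, giving the suffix -ol.
Number the chain so that numbering from this end puts the hydroxyl group at C-3 rather than C-8.
With this numbering: the hydroxyl at C-3; a bromo group at C-3.
Assembling the pieces gives 3-bromodecan-3-ol.

3-bromodecan-3-ol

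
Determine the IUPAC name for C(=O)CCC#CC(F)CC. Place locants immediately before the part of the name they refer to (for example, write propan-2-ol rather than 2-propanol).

6-fluorooct-4-ynal

The longest carbon chain that includes the –CHO group and the multiple bond has 8 carbons, so the parent hydride is octane.
The highest-priority functional group is an aldehyde (terminal –CHO), so the name ends in -al.
A C≡C triple bond in the chain gives the infix -yne-.
Choose the numbering such that the aldehyde carbon is C-1 by definition.
This places the triple bond between C-4 and C-5; a fluoro group at C-6.
The name is 6-fluorooct-4-ynal.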